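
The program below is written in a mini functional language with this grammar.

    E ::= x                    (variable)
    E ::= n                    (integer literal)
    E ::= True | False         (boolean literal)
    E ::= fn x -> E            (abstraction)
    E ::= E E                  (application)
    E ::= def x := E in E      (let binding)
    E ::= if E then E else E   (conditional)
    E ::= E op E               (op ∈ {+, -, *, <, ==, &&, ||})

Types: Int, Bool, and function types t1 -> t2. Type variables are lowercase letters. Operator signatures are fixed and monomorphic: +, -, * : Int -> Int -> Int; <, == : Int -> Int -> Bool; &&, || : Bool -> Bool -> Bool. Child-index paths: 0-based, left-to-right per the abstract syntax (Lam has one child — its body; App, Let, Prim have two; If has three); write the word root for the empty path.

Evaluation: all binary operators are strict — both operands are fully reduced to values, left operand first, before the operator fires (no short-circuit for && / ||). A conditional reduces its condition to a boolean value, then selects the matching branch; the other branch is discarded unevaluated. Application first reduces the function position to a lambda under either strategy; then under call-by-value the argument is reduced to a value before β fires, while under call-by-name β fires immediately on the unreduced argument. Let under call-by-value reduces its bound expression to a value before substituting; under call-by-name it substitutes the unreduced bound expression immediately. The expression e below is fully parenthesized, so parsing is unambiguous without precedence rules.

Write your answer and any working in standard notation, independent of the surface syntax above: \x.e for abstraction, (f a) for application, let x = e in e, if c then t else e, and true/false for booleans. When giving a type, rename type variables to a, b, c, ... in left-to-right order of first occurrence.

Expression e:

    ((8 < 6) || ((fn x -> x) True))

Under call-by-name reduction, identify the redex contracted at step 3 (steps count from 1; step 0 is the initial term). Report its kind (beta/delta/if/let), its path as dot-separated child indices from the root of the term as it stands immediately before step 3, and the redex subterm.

Derivation:
step 0: ((8 < 6) || ((\x.x) true))
step 1: [delta@0] (false || ((\x.x) true))
step 2: [beta@1] (false || true)
step 3: [delta@root] true

Answer: delta at root : (false || true)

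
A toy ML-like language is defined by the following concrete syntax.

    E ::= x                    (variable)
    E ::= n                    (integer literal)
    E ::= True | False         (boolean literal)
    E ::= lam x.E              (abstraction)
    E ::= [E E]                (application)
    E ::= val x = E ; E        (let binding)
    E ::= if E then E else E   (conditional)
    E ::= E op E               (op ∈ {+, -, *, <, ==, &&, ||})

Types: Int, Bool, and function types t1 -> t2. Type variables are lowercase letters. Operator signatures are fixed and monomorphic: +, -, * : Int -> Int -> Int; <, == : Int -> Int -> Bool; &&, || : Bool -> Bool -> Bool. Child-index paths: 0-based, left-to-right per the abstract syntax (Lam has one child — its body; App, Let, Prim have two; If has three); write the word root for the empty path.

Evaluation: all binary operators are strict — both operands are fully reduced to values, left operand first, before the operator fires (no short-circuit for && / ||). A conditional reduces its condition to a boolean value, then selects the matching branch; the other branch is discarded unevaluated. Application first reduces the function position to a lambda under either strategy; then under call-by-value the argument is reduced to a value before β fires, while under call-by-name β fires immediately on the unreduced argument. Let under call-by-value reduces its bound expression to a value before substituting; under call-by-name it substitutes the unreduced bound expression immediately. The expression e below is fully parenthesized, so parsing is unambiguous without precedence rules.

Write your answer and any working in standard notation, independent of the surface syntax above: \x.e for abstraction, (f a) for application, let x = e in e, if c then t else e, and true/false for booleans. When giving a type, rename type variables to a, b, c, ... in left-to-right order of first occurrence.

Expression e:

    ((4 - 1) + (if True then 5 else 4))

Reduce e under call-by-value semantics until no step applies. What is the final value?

Derivation:
step 0: ((4 - 1) + (if true then 5 else 4))
step 1: [delta@0] (3 + (if true then 5 else 4))
step 2: [if@1] (3 + 5)
step 3: [delta@root] 8

Answer: 8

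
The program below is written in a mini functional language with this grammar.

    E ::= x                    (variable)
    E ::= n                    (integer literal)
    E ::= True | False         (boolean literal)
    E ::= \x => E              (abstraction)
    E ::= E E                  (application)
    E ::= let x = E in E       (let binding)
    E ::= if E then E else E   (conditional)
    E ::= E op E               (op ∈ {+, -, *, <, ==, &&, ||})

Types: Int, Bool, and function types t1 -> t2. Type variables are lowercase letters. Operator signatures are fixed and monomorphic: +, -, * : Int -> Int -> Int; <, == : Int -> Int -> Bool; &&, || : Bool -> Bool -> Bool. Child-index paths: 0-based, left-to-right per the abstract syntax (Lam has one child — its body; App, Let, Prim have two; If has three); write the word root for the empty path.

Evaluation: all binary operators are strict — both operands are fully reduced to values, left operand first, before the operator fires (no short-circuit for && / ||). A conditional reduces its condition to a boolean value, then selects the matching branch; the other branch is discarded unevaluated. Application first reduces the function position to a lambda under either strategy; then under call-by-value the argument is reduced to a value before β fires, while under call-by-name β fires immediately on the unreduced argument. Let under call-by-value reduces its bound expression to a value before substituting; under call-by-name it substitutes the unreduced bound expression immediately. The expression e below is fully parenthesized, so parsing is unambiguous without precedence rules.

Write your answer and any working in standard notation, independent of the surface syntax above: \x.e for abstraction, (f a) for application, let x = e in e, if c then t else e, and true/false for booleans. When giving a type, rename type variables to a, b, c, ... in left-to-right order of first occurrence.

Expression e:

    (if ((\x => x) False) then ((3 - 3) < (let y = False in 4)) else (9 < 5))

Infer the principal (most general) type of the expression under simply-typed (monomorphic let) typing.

Working:
x : a
\x._ : a -> a
  unify a -> a ~ Bool -> b
  unify a ~ Bool
  unify Bool ~ b
_ _ : Bool
  unify Bool ~ Bool
  unify Int ~ Int
  unify Int ~ Int
  unify Int ~ Int
let y : Bool
  unify Int ~ Int
  unify Int ~ Int
  unify Int ~ Int
  unify Bool ~ Bool

Answer: Bool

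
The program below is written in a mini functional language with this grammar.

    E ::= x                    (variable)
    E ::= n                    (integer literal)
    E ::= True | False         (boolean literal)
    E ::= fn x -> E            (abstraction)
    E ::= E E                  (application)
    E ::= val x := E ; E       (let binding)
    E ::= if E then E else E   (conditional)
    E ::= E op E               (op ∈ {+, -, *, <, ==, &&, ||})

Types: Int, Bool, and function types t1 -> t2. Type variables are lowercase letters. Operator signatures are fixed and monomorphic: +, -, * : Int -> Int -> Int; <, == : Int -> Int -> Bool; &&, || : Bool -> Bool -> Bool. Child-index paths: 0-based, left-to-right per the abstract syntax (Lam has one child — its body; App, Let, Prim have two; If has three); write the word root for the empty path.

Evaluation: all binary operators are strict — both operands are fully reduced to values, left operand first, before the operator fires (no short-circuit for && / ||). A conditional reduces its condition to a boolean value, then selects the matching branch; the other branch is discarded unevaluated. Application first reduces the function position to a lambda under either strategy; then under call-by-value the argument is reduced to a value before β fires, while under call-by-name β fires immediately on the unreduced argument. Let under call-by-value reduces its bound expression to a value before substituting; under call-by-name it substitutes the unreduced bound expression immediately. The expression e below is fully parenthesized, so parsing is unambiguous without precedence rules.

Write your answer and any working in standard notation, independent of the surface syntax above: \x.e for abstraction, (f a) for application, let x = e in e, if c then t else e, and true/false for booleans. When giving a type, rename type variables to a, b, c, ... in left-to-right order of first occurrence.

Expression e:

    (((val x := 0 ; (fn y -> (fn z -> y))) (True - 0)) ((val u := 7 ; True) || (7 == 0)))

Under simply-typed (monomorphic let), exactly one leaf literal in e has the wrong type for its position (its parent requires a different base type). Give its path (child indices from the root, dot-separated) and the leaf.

Working:
let x : Int
y : a
\z._ : b -> a
\y._ : a -> b -> a
  unify Bool ~ Int
  FAIL: mismatch Bool ~ Int

Answer: 0.1.0 : true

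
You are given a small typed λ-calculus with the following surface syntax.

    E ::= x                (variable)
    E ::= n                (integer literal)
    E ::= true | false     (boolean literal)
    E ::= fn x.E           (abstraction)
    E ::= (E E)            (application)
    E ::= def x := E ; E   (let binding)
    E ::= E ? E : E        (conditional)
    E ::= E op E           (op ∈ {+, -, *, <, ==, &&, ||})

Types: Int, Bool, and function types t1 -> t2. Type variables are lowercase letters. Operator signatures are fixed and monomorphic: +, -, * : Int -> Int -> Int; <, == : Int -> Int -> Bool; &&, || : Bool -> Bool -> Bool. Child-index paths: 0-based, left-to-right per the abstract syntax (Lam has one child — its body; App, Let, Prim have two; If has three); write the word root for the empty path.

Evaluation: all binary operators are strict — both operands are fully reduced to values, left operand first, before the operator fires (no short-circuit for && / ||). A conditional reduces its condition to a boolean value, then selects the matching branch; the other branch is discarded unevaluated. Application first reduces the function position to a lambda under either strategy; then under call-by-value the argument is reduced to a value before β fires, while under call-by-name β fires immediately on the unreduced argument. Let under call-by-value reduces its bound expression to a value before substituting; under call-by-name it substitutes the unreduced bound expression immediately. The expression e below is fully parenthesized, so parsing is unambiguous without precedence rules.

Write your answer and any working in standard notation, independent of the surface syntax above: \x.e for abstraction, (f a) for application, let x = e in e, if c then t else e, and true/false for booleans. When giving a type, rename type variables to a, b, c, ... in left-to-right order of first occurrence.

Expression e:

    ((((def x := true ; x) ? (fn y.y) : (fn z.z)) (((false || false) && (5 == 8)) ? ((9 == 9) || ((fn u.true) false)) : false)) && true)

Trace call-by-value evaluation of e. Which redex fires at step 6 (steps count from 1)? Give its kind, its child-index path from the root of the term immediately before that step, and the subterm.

Answer: if at 0.1 : (if false then ((9 == 9) || ((\u.true) false)) else false)

Trace:
step 0: (((if (let x = true in x) then (\y.y) else (\z.z)) (if ((false || false) && (5 == 8)) then ((9 == 9) || ((\u.true) false)) else false)) && true)
step 1: [let@0.0.0] (((if true then (\y.y) else (\z.z)) (if ((false || false) && (5 == 8)) then ((9 == 9) || ((\u.true) false)) else false)) && true)
step 2: [if@0.0] (((\y.y) (if ((false || false) && (5 == 8)) then ((9 == 9) || ((\u.true) false)) else false)) && true)
step 3: [delta@0.1.0.0] (((\y.y) (if (false && (5 == 8)) then ((9 == 9) || ((\u.true) false)) else false)) && true)
step 4: [delta@0.1.0.1] (((\y.y) (if (false && false) then ((9 == 9) || ((\u.true) false)) else false)) && true)
step 5: [delta@0.1.0] (((\y.y) (if false then ((9 == 9) || ((\u.true) false)) else false)) && true)
step 6: [if@0.1] (((\y.y) false) && true)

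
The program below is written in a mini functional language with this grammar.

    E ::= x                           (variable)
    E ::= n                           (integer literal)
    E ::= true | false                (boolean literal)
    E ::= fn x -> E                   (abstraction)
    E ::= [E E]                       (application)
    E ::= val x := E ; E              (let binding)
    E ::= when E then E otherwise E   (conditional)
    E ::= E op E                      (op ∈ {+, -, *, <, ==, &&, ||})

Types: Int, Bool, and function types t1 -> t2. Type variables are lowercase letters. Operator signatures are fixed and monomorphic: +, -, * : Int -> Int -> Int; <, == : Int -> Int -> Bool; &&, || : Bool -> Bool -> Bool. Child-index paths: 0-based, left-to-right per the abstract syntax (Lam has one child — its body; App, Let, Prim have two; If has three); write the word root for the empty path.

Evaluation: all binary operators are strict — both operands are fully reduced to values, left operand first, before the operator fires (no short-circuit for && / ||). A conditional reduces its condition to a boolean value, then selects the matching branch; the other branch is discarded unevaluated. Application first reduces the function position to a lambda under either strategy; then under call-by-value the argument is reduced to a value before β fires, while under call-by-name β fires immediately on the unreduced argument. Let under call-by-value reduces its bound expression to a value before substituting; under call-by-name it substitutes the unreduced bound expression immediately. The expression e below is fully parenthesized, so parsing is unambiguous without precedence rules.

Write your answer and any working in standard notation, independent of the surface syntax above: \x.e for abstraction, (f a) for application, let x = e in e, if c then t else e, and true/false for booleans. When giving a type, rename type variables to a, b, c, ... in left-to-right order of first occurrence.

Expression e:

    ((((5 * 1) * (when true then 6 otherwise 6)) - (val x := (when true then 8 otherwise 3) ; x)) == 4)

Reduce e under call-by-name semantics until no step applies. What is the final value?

Answer: false

Working:
step 0: ((((5 * 1) * (if true then 6 else 6)) - (let x = (if true then 8 else 3) in x)) == 4)
step 1: [delta@0.0.0] (((5 * (if true then 6 else 6)) - (let x = (if true then 8 else 3) in x)) == 4)
step 2: [if@0.0.1] (((5 * 6) - (let x = (if true then 8 else 3) in x)) == 4)
step 3: [delta@0.0] ((30 - (let x = (if true then 8 else 3) in x)) == 4)
step 4: [let@0.1] ((30 - (if true then 8 else 3)) == 4)
step 5: [if@0.1] ((30 - 8) == 4)
step 6: [delta@0] (22 == 4)
step 7: [delta@root] false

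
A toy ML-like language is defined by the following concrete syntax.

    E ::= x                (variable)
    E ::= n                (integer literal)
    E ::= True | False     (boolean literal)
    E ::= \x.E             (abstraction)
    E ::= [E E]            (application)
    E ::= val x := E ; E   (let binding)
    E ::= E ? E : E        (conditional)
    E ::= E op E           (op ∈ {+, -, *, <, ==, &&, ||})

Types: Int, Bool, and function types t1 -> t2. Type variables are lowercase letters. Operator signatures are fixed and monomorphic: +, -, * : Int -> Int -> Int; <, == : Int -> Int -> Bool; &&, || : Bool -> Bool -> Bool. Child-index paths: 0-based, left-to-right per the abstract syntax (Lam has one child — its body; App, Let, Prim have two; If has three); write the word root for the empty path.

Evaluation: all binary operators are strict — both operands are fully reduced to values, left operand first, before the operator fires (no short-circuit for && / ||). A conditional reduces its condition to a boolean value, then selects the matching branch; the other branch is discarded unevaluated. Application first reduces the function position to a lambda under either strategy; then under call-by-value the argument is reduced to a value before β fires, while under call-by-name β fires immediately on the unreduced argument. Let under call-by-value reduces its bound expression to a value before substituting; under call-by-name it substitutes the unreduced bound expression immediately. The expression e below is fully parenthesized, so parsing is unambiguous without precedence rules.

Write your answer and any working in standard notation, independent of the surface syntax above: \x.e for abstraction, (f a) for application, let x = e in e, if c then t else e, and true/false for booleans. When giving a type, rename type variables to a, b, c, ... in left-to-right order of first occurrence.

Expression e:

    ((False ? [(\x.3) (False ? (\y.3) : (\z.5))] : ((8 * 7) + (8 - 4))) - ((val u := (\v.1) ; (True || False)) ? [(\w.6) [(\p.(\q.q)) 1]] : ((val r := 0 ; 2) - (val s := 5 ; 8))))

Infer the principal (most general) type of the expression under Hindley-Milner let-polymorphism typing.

Answer: Int

Working:
  unify Bool ~ Bool
\x._ : a -> Int
  unify Bool ~ Bool
\y._ : b -> Int
\z._ : c -> Int
  unify b -> Int ~ c -> Int
  unify b ~ c
  unify Int ~ Int
  unify a -> Int ~ (c -> Int) -> d
  unify a ~ c -> Int
  unify Int ~ d
_ _ : Int
  unify Int ~ Int
  unify Int ~ Int
  unify Int ~ Int
  unify Int ~ Int
  unify Int ~ Int
  unify Int ~ Int
  unify Int ~ Int
  unify Int ~ Int
\v._ : e -> Int
let u : forall. e -> Int
  unify Bool ~ Bool
  unify Bool ~ Bool
  unify Bool ~ Bool
\w._ : f -> Int
q : h
\q._ : h -> h
\p._ : g -> h -> h
  unify g -> h -> h ~ Int -> i
  unify g ~ Int
  unify h -> h ~ i
_ _ : h -> h
  unify f -> Int ~ (h -> h) -> j
  unify f ~ h -> h
  unify Int ~ j
_ _ : Int
let r : Int
  unify Int ~ Int
let s : Int
  unify Int ~ Int
  unify Int ~ Int
  unify Int ~ Int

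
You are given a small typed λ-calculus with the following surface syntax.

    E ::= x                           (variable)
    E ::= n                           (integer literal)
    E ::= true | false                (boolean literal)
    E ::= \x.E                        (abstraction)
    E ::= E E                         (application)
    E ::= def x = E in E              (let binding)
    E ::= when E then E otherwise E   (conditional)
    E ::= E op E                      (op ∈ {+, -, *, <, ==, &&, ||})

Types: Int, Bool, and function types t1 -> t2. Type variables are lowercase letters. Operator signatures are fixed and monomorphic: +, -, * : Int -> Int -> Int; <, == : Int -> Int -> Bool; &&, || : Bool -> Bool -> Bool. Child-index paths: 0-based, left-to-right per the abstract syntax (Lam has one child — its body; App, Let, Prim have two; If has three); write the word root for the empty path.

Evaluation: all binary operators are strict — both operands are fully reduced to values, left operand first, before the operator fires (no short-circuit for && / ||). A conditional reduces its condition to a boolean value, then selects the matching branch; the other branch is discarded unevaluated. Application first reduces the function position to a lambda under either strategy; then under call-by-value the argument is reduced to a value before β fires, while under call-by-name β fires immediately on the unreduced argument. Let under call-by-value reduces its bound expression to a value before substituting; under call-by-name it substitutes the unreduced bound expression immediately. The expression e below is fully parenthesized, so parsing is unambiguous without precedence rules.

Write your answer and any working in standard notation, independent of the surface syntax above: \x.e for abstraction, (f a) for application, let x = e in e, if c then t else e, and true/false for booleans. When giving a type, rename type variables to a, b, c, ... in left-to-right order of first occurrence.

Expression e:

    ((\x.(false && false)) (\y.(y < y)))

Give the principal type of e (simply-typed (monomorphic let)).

Derivation:
  unify Bool ~ Bool
  unify Bool ~ Bool
\x._ : a -> Bool
y : b
  unify b ~ Int
y : Int
  unify Int ~ Int
\y._ : Int -> Bool
  unify a -> Bool ~ (Int -> Bool) -> c
  unify a ~ Int -> Bool
  unify Bool ~ c
_ _ : Bool

Answer: Bool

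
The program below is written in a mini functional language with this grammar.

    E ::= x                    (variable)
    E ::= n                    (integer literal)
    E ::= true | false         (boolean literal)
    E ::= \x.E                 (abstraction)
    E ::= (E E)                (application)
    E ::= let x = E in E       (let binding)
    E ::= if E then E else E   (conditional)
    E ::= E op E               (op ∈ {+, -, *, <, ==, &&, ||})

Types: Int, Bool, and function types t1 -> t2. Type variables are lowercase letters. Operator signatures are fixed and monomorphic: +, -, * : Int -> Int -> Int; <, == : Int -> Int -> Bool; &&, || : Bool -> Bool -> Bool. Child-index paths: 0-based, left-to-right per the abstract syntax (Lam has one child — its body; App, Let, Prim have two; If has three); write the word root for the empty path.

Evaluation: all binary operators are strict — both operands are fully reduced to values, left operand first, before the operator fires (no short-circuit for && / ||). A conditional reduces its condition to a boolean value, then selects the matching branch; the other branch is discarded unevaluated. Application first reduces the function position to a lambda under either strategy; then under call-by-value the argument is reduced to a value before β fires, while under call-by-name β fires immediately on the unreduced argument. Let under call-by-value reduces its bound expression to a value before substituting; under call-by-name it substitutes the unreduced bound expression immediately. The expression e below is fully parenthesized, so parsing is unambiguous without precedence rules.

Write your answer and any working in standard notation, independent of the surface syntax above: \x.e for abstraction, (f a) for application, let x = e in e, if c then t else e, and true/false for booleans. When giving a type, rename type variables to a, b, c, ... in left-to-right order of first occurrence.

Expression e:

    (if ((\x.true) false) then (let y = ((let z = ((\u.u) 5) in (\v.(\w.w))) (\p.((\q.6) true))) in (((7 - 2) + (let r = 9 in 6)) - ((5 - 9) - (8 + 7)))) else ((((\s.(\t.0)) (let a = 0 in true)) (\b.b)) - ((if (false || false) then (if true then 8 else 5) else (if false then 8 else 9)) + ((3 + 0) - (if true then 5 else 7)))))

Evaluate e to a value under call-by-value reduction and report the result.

Answer: 30

Trace:
step 0: (if ((\x.true) false) then (let y = ((let z = ((\u.u) 5) in (\v.(\w.w))) (\p.((\q.6) true))) in (((7 - 2) + (let r = 9 in 6)) - ((5 - 9) - (8 + 7)))) else ((((\s.(\t.0)) (let a = 0 in true)) (\b.b)) - ((if (false || false) then (if true then 8 else 5) else (if false then 8 else 9)) + ((3 + 0) - (if true then 5 else 7)))))
step 1: [beta@0] (if true then (let y = ((let z = ((\u.u) 5) in (\v.(\w.w))) (\p.((\q.6) true))) in (((7 - 2) + (let r = 9 in 6)) - ((5 - 9) - (8 + 7)))) else ((((\s.(\t.0)) (let a = 0 in true)) (\b.b)) - ((if (false || false) then (if true then 8 else 5) else (if false then 8 else 9)) + ((3 + 0) - (if true then 5 else 7)))))
step 2: [if@root] (let y = ((let z = ((\u.u) 5) in (\v.(\w.w))) (\p.((\q.6) true))) in (((7 - 2) + (let r = 9 in 6)) - ((5 - 9) - (8 + 7))))
step 3: [beta@0.0.0] (let y = ((let z = 5 in (\v.(\w.w))) (\p.((\q.6) true))) in (((7 - 2) + (let r = 9 in 6)) - ((5 - 9) - (8 + 7))))
step 4: [let@0.0] (let y = ((\v.(\w.w)) (\p.((\q.6) true))) in (((7 - 2) + (let r = 9 in 6)) - ((5 - 9) - (8 + 7))))
step 5: [beta@0] (let y = (\w.w) in (((7 - 2) + (let r = 9 in 6)) - ((5 - 9) - (8 + 7))))
step 6: [let@root] (((7 - 2) + (let r = 9 in 6)) - ((5 - 9) - (8 + 7)))
step 7: [delta@0.0] ((5 + (let r = 9 in 6)) - ((5 - 9) - (8 + 7)))
step 8: [let@0.1] ((5 + 6) - ((5 - 9) - (8 + 7)))
step 9: [delta@0] (11 - ((5 - 9) - (8 + 7)))
step 10: [delta@1.0] (11 - (-4 - (8 + 7)))
step 11: [delta@1.1] (11 - (-4 - 15))
step 12: [delta@1] (11 - -19)
step 13: [delta@root] 30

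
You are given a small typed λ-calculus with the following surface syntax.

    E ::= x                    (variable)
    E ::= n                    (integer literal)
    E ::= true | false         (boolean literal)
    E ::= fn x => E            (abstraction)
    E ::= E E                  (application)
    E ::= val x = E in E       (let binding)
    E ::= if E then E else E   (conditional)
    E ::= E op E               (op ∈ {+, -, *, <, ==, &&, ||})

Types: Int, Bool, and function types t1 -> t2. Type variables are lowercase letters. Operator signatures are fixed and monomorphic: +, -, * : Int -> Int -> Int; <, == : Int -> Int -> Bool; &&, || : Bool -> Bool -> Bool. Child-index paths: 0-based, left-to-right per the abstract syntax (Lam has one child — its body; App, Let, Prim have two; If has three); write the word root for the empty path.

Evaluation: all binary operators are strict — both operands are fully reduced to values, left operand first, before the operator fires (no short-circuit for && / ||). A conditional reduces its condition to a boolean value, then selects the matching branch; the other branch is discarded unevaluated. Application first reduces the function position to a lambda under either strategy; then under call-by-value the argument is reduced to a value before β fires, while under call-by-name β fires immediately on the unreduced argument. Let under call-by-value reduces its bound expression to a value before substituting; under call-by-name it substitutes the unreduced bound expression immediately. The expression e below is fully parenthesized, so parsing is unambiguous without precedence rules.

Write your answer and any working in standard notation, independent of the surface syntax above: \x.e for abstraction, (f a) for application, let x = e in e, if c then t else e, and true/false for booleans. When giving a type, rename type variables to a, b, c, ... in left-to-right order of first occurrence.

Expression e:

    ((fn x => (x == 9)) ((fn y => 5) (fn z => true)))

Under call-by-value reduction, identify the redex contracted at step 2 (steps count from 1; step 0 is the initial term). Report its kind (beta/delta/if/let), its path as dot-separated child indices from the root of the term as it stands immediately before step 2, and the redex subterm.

Working:
step 0: ((\x.(x == 9)) ((\y.5) (\z.true)))
step 1: [beta@1] ((\x.(x == 9)) 5)
step 2: [beta@root] (5 == 9)

Answer: beta at root : ((\x.(x == 9)) 5)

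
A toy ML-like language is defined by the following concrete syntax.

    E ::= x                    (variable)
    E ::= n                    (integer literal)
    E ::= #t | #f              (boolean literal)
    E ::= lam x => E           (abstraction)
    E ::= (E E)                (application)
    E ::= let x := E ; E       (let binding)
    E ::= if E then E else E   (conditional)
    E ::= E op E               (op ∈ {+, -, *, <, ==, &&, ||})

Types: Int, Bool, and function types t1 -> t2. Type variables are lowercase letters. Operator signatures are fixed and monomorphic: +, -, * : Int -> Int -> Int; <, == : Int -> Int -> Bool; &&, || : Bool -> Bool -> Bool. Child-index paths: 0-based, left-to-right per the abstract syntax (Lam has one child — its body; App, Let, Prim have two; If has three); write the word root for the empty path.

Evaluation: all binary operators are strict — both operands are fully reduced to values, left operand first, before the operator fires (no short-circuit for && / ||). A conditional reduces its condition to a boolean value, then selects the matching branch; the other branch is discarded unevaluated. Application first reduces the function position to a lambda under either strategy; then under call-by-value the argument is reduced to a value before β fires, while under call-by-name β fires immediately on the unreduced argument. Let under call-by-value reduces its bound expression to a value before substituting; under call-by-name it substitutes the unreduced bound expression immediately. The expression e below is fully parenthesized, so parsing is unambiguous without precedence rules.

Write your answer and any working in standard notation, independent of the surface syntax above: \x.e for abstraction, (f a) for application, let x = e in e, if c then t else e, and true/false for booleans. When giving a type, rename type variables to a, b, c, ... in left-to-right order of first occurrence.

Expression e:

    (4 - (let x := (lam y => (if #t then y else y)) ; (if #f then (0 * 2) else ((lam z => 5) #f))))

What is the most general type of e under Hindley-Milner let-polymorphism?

Answer: Int

Working:
  unify Int ~ Int
  unify Bool ~ Bool
y : a
y : a
  unify a ~ a
\y._ : a -> a
let x : forall. a -> a
  unify Bool ~ Bool
  unify Int ~ Int
  unify Int ~ Int
\z._ : b -> Int
  unify b -> Int ~ Bool -> c
  unify b ~ Bool
  unify Int ~ c
_ _ : Int
  unify Int ~ Int
  unify Int ~ Int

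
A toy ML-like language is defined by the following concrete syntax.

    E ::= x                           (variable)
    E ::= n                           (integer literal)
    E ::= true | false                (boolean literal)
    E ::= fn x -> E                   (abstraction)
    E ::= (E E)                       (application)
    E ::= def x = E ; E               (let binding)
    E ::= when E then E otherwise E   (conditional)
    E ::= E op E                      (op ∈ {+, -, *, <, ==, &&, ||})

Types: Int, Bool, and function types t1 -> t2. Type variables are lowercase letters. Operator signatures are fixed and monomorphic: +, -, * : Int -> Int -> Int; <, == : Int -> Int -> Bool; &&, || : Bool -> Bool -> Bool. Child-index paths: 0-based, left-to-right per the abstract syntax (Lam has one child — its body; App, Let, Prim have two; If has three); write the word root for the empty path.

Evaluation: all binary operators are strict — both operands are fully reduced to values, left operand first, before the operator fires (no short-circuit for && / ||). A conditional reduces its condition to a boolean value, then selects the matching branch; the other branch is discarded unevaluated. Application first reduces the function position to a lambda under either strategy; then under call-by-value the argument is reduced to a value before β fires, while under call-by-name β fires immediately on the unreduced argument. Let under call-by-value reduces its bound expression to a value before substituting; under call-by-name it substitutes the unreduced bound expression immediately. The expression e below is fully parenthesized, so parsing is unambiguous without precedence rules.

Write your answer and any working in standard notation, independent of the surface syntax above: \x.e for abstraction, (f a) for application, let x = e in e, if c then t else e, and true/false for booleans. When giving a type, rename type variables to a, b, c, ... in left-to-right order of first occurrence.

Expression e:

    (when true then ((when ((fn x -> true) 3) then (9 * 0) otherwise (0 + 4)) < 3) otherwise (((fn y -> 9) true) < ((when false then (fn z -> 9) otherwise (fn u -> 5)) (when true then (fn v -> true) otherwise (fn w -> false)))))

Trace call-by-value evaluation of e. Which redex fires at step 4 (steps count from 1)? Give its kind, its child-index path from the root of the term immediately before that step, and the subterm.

Answer: delta at 0 : (9 * 0)

Trace:
step 0: (if true then ((if ((\x.true) 3) then (9 * 0) else (0 + 4)) < 3) else (((\y.9) true) < ((if false then (\z.9) else (\u.5)) (if true then (\v.true) else (\w.false)))))
step 1: [if@root] ((if ((\x.true) 3) then (9 * 0) else (0 + 4)) < 3)
step 2: [beta@0.0] ((if true then (9 * 0) else (0 + 4)) < 3)
step 3: [if@0] ((9 * 0) < 3)
step 4: [delta@0] (0 < 3)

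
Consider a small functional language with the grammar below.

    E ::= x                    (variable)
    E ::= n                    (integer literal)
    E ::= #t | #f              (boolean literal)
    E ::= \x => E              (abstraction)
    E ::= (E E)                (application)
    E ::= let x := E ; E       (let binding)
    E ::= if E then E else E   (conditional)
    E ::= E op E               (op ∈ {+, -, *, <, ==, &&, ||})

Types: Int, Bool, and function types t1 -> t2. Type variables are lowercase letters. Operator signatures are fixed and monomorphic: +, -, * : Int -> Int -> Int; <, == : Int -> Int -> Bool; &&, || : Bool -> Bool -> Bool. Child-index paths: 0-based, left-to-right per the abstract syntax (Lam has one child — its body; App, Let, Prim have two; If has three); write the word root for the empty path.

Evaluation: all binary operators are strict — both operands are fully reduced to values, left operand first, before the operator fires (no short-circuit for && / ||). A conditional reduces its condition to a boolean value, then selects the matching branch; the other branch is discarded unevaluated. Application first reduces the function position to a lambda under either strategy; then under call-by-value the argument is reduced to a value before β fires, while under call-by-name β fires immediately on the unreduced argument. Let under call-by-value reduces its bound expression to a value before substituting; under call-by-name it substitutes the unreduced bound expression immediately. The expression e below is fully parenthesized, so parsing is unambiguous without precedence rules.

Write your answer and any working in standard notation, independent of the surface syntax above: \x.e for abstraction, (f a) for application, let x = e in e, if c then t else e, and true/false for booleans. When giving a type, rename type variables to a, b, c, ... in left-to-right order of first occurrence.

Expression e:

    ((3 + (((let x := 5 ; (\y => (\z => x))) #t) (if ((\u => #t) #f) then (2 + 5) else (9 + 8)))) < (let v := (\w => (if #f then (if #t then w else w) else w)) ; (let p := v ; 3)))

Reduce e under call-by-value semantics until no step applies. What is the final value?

Derivation:
step 0: ((3 + (((let x = 5 in (\y.(\z.x))) true) (if ((\u.true) false) then (2 + 5) else (9 + 8)))) < (let v = (\w.(if false then (if true then w else w) else w)) in (let p = v in 3)))
step 1: [let@0.1.0.0] ((3 + (((\y.(\z.5)) true) (if ((\u.true) false) then (2 + 5) else (9 + 8)))) < (let v = (\w.(if false then (if true then w else w) else w)) in (let p = v in 3)))
step 2: [beta@0.1.0] ((3 + ((\z.5) (if ((\u.true) false) then (2 + 5) else (9 + 8)))) < (let v = (\w.(if false then (if true then w else w) else w)) in (let p = v in 3)))
step 3: [beta@0.1.1.0] ((3 + ((\z.5) (if true then (2 + 5) else (9 + 8)))) < (let v = (\w.(if false then (if true then w else w) else w)) in (let p = v in 3)))
step 4: [if@0.1.1] ((3 + ((\z.5) (2 + 5))) < (let v = (\w.(if false then (if true then w else w) else w)) in (let p = v in 3)))
step 5: [delta@0.1.1] ((3 + ((\z.5) 7)) < (let v = (\w.(if false then (if true then w else w) else w)) in (let p = v in 3)))
step 6: [beta@0.1] ((3 + 5) < (let v = (\w.(if false then (if true then w else w) else w)) in (let p = v in 3)))
step 7: [delta@0] (8 < (let v = (\w.(if false then (if true then w else w) else w)) in (let p = v in 3)))
step 8: [let@1] (8 < (let p = (\w.(if false then (if true then w else w) else w)) in 3))
step 9: [let@1] (8 < 3)
step 10: [delta@root] false

Answer: false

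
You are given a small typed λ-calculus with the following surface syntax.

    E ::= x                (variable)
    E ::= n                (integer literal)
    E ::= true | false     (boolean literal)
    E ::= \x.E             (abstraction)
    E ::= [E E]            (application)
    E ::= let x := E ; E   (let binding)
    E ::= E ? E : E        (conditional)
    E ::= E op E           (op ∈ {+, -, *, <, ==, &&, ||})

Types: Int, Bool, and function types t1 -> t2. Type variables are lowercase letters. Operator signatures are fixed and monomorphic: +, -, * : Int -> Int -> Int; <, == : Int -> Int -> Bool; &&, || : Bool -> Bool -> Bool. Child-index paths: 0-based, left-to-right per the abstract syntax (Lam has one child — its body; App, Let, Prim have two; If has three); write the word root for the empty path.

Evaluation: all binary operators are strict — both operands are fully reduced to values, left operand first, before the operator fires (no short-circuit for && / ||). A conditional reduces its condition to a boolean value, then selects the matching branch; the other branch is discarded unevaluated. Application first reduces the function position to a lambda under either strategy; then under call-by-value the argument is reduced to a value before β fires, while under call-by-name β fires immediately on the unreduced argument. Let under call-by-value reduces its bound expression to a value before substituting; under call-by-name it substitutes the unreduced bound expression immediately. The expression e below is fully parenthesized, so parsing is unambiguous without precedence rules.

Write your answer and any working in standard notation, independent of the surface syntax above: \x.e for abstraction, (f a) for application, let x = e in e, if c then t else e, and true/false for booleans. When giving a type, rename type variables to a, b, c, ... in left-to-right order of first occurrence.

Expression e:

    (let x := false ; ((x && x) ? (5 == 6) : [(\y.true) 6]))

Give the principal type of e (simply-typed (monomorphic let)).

Derivation:
let x : Bool
x : Bool
  unify Bool ~ Bool
x : Bool
  unify Bool ~ Bool
  unify Bool ~ Bool
  unify Int ~ Int
  unify Int ~ Int
\y._ : a -> Bool
  unify a -> Bool ~ Int -> b
  unify a ~ Int
  unify Bool ~ b
_ _ : Bool
  unify Bool ~ Bool

Answer: Bool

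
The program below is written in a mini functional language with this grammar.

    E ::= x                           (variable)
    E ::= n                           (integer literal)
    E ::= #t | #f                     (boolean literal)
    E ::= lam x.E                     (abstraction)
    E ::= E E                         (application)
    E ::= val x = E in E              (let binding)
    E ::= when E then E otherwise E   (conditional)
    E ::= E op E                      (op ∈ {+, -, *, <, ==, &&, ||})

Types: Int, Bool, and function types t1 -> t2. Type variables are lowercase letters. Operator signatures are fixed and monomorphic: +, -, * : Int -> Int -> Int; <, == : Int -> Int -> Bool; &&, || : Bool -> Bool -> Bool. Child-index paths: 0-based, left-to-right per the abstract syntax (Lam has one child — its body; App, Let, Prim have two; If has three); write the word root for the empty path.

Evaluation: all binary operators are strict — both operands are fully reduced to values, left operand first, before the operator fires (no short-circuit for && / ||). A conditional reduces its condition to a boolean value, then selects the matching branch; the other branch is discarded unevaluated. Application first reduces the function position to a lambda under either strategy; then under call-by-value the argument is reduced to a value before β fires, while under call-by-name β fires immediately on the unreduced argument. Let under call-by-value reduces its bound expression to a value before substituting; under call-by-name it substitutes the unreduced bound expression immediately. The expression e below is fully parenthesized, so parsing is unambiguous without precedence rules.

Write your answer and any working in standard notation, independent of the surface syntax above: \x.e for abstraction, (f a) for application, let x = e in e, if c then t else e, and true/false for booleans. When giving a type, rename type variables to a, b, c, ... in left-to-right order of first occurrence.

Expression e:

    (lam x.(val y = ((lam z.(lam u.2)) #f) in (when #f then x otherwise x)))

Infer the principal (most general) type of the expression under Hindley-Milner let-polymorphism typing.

Answer: a -> a

Working:
\u._ : c -> Int
\z._ : b -> c -> Int
  unify b -> c -> Int ~ Bool -> d
  unify b ~ Bool
  unify c -> Int ~ d
_ _ : c -> Int
let y : forall. c -> Int
  unify Bool ~ Bool
x : a
x : a
  unify a ~ a
\x._ : a -> a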